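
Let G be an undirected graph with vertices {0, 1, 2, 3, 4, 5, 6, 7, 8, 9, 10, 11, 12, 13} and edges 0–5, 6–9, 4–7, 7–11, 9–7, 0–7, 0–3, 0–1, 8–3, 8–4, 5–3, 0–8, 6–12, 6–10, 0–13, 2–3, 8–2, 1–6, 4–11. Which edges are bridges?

The edges on the cycle 0-8-2-3-5-0 are not bridges since each lies on that cycle.
But removing 10–6 disconnects 10 from 6; removing 13–0 disconnects 13 from 0; removing 6–12 disconnects 6 from 12 — these are bridges.

0-13, 10-6, 12-6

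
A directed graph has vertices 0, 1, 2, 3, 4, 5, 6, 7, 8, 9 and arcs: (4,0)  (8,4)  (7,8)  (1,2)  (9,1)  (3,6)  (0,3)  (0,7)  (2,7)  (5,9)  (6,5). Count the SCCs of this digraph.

1

{0, 1, 2, 3, 4, 5, 6, 7, 8, 9} are all mutually reachable — one SCC of size 10.
That gives 1 strongly connected component.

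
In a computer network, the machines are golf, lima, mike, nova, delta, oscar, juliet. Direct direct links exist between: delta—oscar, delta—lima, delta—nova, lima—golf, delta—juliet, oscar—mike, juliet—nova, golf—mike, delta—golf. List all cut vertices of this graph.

delta

Removing delta increases the component count from 1 to 2, so delta is a cut vertex.
By contrast removing nova leaves 1 component; it is not a cut vertex. No other vertex is a cut vertex either.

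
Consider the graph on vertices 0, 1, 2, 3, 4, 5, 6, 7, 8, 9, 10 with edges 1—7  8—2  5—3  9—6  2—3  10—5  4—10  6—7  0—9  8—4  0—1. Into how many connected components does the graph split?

Starting from 0 we can reach 0, 1, 6, 7, 9. That is one component of size 5.
Starting from 2 we can reach 2, 3, 4, 5, 8, 10. That is one component of size 6.
Total: 2 components.

2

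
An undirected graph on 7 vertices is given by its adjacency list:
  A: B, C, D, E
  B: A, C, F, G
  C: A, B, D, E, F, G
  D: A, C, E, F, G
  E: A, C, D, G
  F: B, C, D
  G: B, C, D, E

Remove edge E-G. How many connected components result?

1

E and G are still connected via E-C-G, so the component count stays at 1.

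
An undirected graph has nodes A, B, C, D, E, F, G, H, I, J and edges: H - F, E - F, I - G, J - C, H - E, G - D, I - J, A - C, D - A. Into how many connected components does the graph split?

3

B is isolated — a component by itself.
Starting from E we can reach E, F, H. That is one component of size 3.
Starting from A we can reach A, C, D, G, I, J. That is one component of size 6.
Total: 3 components.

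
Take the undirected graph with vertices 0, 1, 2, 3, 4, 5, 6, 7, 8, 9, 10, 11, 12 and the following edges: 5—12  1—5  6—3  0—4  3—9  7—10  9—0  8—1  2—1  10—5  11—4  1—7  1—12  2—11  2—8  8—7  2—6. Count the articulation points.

1

Removing 2 increases the component count from 1 to 2, so 2 is a cut vertex.
By contrast removing 5 leaves 1 component; it is not a cut vertex. No other vertex is a cut vertex either.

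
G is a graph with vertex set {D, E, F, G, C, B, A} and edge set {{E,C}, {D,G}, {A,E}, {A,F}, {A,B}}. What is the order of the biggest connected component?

Starting from D we can reach D, G. That is one component of size 2.
Starting from A we can reach A, B, C, E, F. That is one component of size 5.
The largest has 5 vertices.

5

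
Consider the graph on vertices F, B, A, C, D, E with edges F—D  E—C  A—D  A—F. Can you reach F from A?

Yes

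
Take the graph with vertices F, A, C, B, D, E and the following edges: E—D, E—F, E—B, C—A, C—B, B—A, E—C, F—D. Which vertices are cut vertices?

E

Removing E increases the component count from 1 to 2, so E is a cut vertex.
By contrast removing D leaves 1 component; it is not a cut vertex. No other vertex is a cut vertex either.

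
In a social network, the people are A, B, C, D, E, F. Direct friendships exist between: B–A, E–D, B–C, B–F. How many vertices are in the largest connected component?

4

Starting from D we can reach D, E. That is one component of size 2.
Starting from A we can reach A, B, C, F. That is one component of size 4.
The largest has 4 vertices.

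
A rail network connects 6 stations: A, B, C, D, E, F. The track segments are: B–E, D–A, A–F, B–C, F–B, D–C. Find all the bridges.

B-E

The edges on the cycle D-A-F-B-C-D are not bridges since each lies on that cycle.
But removing B–E disconnects B from E — this is a bridge.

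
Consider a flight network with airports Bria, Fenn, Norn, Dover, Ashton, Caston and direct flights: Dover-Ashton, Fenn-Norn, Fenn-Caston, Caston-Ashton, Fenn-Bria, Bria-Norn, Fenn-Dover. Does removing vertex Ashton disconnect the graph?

No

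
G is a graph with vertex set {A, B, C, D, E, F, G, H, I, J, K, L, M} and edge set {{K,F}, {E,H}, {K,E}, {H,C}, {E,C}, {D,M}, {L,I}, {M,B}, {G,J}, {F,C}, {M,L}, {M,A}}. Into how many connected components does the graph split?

3

Starting from G we can reach G, J. That is one component of size 2.
Starting from C we can reach C, E, F, H, K. That is one component of size 5.
Starting from A we can reach A, B, D, I, L, M. That is one component of size 6.
Total: 3 components.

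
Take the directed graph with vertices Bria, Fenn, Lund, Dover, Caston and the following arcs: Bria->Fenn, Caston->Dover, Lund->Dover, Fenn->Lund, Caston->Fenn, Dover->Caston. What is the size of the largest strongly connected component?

4

{Fenn, Lund, Dover, Caston} are all mutually reachable — one SCC of size 4.
{Bria} is an SCC by itself.
The largest has 4 vertices.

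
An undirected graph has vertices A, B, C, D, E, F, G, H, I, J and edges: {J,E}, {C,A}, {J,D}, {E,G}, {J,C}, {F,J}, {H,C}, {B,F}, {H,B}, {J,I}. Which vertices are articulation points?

C, E, J

Removing C increases the component count from 1 to 2, so C is a cut vertex.
Removing E increases the component count from 1 to 2, so E is a cut vertex.
Removing J increases the component count from 1 to 4, so J is a cut vertex.
By contrast removing G leaves 1 component; it is not a cut vertex. No other vertex is a cut vertex either.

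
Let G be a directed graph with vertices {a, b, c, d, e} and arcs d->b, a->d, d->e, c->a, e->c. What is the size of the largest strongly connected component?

4

{a, c, d, e} are all mutually reachable — one SCC of size 4.
{b} is an SCC by itself.
The largest has 4 vertices.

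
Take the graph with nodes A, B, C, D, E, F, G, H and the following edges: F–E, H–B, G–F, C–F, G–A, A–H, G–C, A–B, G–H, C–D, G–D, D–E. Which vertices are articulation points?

G

Removing G increases the component count from 1 to 2, so G is a cut vertex.
By contrast removing F leaves 1 component; it is not a cut vertex. No other vertex is a cut vertex either.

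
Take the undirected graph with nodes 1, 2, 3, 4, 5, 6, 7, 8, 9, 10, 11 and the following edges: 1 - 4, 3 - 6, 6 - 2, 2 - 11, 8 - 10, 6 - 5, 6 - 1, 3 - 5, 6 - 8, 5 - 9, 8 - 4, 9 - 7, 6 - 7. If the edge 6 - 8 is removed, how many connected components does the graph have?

6 and 8 are still connected via 6-1-4-8, so the component count stays at 1.

1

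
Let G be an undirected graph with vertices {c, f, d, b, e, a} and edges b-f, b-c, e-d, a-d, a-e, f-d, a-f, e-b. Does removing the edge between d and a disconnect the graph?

No

After removing d-a, the path d-e-a still connects them, so the edge is not a bridge.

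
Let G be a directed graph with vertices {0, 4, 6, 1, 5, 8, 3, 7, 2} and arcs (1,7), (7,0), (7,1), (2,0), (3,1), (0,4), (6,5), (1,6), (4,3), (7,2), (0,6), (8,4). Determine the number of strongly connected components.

4

{0, 1, 2, 3, 4, 7} are all mutually reachable — one SCC of size 6.
{5} is an SCC by itself.
{8} is an SCC by itself.
{6} is an SCC by itself.
That gives 4 strongly connected components.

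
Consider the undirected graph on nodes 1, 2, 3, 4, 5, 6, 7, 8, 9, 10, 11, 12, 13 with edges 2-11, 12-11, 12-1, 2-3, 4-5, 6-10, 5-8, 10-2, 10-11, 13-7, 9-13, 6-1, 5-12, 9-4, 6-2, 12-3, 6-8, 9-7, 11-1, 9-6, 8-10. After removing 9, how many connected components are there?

2

With 9 gone, the remaining components are: {7, 13}; {1, 2, 3, 4, 5, 6, 8, 10, 11, 12}.
That is 2 components.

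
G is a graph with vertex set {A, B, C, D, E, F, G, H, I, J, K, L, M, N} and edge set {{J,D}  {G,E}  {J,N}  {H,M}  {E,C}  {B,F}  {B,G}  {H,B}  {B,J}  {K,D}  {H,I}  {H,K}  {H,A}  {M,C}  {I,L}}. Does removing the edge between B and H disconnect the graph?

After removing B—H, the path B-J-D-K-H still connects them, so the edge is not a bridge.

No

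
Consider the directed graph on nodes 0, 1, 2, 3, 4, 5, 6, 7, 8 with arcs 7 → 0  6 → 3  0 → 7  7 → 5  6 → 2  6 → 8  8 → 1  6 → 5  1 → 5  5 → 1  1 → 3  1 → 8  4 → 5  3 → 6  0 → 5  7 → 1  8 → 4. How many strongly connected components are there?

3

{1, 3, 4, 5, 6, 8} are all mutually reachable — one SCC of size 6.
{0, 7} are all mutually reachable — one SCC of size 2.
{2} is an SCC by itself.
That gives 3 strongly connected components.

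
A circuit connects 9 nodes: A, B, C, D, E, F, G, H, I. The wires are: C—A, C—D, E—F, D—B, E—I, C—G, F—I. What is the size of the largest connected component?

5

H is isolated — a component by itself.
Starting from E we can reach E, F, I. That is one component of size 3.
Starting from A we can reach A, B, C, D, G. That is one component of size 5.
The largest has 5 vertices.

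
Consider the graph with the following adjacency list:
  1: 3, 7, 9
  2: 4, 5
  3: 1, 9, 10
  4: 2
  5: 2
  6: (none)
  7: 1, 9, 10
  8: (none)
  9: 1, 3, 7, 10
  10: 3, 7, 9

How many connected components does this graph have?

4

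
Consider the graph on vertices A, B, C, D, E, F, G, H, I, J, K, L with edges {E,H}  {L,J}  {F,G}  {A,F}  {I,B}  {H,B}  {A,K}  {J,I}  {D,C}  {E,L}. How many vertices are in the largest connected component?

6

Starting from C we can reach C, D. That is one component of size 2.
Starting from A we can reach A, F, G, K. That is one component of size 4.
Starting from B we can reach B, E, H, I, J, L. That is one component of size 6.
The largest has 6 vertices.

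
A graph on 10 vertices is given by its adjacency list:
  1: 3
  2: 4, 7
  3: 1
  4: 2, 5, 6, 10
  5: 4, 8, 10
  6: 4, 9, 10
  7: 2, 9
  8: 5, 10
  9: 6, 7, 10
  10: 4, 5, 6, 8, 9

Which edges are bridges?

The edges on the cycle 10-4-2-7-9-10 are not bridges since each lies on that cycle.
But removing 1-3 disconnects 1 from 3 — this is a bridge.

1-3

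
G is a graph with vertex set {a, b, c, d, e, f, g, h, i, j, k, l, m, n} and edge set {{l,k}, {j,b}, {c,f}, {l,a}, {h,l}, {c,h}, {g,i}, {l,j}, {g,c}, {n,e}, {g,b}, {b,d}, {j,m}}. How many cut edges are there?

The edges on the cycle g-c-h-l-j-b-g are not bridges since each lies on that cycle.
But removing m-j disconnects m from j; removing c-f disconnects c from f; removing l-a disconnects l from a; removing k-l disconnects k from l — these are bridges.
In total 7 edges are bridges.

7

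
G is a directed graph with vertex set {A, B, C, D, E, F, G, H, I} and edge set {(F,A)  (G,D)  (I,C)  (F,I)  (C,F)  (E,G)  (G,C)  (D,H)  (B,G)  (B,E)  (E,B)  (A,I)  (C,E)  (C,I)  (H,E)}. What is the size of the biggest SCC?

{A, B, C, D, E, F, G, H, I} are all mutually reachable — one SCC of size 9.
The largest has 9 vertices.

9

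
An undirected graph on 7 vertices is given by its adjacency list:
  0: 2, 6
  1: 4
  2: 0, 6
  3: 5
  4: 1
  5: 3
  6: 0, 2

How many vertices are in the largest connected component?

3

Starting from 1 we can reach 1, 4. That is one component of size 2.
Starting from 3 we can reach 3, 5. That is one component of size 2.
Starting from 0 we can reach 0, 2, 6. That is one component of size 3.
The largest has 3 vertices.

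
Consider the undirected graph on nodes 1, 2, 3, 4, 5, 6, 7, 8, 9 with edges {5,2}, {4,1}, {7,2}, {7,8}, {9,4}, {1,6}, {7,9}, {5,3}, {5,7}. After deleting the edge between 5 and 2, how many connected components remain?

1

5 and 2 are still connected via 5-7-2, so the component count stays at 1.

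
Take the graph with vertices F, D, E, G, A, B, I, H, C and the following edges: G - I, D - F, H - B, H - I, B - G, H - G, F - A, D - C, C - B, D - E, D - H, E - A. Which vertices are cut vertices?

Removing D increases the component count from 1 to 2, so D is a cut vertex.
By contrast removing E leaves 1 component; it is not a cut vertex. No other vertex is a cut vertex either.

D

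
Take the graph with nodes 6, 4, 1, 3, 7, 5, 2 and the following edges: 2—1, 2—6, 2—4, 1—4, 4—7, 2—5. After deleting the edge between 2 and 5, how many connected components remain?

Before removal there are 2 components.
2—5 is a bridge — removing it separates 2's side from 5's side.
After removal: 3 components.

3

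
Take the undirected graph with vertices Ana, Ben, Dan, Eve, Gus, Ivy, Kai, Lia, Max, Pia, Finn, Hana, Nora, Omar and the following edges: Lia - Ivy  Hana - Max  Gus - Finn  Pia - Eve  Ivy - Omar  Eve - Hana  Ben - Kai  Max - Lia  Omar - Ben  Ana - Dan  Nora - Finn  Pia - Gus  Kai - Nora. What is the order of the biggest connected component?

12

Starting from Ana we can reach Ana, Dan. That is one component of size 2.
Starting from Ben we can reach Ben, Eve, Gus, Ivy, Kai, Lia, Max, Pia, Finn, Hana, Nora, Omar. That is one component of size 12.
The largest has 12 vertices.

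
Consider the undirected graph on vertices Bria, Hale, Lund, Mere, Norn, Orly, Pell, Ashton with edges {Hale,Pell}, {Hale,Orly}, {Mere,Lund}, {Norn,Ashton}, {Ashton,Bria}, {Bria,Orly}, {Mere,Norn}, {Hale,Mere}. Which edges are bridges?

The edges on the cycle Hale-Mere-Norn-Ashton-Bria-Orly-Hale are not bridges since each lies on that cycle.
But removing Hale-Pell disconnects Hale from Pell; removing Mere-Lund disconnects Mere from Lund — these are bridges.

Hale-Pell, Lund-Mere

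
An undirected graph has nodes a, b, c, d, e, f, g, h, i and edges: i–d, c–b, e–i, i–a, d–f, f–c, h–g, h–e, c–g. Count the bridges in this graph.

The edges on the cycle h-e-i-d-f-c-g-h are not bridges since each lies on that cycle.
But removing a–i disconnects a from i; removing c–b disconnects c from b — these are bridges.
That makes 2 bridges.

2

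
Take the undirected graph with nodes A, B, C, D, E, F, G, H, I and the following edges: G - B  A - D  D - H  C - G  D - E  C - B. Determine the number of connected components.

4

F is isolated — a component by itself.
I is isolated — a component by itself.
Starting from B we can reach B, C, G. That is one component of size 3.
Starting from A we can reach A, D, E, H. That is one component of size 4.
Total: 4 components.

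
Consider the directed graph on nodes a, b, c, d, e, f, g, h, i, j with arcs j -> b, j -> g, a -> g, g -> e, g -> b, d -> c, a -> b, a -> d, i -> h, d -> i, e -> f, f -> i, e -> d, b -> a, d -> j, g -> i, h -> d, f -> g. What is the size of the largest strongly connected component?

{a, b, d, e, f, g, h, i, j} are all mutually reachable — one SCC of size 9.
{c} is an SCC by itself.
The largest has 9 vertices.

9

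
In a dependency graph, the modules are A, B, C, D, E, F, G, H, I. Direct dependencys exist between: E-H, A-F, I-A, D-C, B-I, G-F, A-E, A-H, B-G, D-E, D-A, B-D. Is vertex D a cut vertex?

Deleting D raises the number of components from 1 to 2, so D is a cut vertex.

Yes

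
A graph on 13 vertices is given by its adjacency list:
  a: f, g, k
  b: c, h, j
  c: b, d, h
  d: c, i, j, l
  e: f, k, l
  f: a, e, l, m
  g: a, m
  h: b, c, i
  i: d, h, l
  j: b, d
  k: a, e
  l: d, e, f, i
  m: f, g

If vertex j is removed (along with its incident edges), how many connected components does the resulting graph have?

With j gone, the remaining components are: {a, b, c, d, e, f, g, h, i, k, l, m}.
That is 1 component.

1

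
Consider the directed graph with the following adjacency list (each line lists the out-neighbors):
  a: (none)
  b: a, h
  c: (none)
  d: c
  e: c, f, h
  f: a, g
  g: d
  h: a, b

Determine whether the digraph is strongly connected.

There is no directed path from b to g, so the graph is not strongly connected.

No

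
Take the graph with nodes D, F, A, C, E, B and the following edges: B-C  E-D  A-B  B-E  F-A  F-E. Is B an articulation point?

Deleting B raises the number of components from 1 to 2, so B is a cut vertex.

Yes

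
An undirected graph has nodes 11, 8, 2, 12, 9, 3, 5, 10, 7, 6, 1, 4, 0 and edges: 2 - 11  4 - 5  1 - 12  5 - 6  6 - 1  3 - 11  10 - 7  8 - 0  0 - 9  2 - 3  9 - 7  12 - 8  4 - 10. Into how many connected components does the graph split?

2

Starting from 2 we can reach 2, 3, 11. That is one component of size 3.
Starting from 0 we can reach 0, 1, 4, 5, 6, 7, 8, 9, 10, 12. That is one component of size 10.
Total: 2 components.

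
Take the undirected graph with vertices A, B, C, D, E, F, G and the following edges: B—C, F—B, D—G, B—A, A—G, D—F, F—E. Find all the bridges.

The edges on the cycle D-F-B-A-G-D are not bridges since each lies on that cycle.
But removing F—E disconnects F from E; removing B—C disconnects B from C — these are bridges.

B-C, E-F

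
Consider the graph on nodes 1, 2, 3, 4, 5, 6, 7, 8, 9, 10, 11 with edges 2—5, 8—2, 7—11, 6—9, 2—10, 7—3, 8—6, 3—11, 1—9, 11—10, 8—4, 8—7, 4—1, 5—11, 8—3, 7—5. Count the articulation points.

1

Removing 8 increases the component count from 1 to 2, so 8 is a cut vertex.
By contrast removing 7 leaves 1 component; it is not a cut vertex. No other vertex is a cut vertex either.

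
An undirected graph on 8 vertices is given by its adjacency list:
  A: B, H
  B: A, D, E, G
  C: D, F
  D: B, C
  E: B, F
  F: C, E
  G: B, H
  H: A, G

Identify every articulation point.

Removing B increases the component count from 1 to 2, so B is a cut vertex.
By contrast removing D leaves 1 component; it is not a cut vertex. No other vertex is a cut vertex either.

B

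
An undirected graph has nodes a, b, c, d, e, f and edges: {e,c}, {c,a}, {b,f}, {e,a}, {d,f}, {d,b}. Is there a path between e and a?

Yes

From e we can reach a, c, e, which includes a.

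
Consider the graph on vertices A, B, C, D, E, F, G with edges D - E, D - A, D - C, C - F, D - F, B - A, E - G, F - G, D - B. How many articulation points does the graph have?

1

Removing D increases the component count from 1 to 2, so D is a cut vertex.
By contrast removing C leaves 1 component; it is not a cut vertex. No other vertex is a cut vertex either.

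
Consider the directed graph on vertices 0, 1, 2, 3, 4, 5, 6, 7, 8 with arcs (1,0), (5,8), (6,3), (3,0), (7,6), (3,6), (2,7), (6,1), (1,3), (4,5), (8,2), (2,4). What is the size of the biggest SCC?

4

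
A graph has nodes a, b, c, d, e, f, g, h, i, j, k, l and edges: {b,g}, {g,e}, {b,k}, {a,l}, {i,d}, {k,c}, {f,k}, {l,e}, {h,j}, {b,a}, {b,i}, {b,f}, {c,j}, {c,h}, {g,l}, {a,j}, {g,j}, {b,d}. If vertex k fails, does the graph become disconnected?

Deleting k leaves 1 component (was 1) (its neighbors b, c, f remain connected to each other), so k is not a cut vertex.

No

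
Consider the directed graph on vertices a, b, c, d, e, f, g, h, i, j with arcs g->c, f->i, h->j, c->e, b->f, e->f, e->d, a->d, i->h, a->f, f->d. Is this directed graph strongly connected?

There is no directed path from j to c, so the graph is not strongly connected.

No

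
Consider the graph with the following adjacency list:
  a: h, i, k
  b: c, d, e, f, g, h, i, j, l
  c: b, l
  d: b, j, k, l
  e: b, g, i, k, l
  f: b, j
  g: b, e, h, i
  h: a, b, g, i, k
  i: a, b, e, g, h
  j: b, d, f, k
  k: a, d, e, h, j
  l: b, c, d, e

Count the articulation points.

0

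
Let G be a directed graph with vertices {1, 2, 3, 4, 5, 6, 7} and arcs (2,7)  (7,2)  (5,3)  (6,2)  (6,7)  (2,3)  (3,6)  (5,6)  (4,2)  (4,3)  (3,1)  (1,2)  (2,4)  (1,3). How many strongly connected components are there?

2

{1, 2, 3, 4, 6, 7} are all mutually reachable — one SCC of size 6.
{5} is an SCC by itself.
That gives 2 strongly connected components.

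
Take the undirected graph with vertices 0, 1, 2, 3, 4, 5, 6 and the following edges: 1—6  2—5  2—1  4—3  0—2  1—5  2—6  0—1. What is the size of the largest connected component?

5

Starting from 3 we can reach 3, 4. That is one component of size 2.
Starting from 0 we can reach 0, 1, 2, 5, 6. That is one component of size 5.
The largest has 5 vertices.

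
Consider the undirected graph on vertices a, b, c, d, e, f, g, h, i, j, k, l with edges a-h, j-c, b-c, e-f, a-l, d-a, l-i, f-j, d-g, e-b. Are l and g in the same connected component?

Yes

From l we can reach a, d, g, h, i, l, which includes g.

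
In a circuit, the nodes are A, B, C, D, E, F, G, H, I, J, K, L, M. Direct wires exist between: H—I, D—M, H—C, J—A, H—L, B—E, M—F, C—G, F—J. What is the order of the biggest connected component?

K is isolated — a component by itself.
Starting from B we can reach B, E. That is one component of size 2.
Starting from A we can reach A, D, F, J, M. That is one component of size 5.
Starting from C we can reach C, G, H, I, L. That is one component of size 5.
The largest has 5 vertices.

5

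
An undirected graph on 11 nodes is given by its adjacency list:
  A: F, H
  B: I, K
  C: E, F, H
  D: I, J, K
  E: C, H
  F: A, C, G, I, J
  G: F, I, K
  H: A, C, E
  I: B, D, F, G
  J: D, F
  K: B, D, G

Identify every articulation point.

F

Removing F increases the component count from 1 to 2, so F is a cut vertex.
By contrast removing I leaves 1 component; it is not a cut vertex. No other vertex is a cut vertex either.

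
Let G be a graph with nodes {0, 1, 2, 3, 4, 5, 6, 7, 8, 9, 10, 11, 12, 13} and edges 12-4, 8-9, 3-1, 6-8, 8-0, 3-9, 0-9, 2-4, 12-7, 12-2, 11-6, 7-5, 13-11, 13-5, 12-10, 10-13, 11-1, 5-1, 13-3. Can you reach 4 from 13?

From 13 we can reach 0, 1, 2, 3, 4, 5, 6, 7, 8, 9, 10, 11, 12, 13, which includes 4.

Yes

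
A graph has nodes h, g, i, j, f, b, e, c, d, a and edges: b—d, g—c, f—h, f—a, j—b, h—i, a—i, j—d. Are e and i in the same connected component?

No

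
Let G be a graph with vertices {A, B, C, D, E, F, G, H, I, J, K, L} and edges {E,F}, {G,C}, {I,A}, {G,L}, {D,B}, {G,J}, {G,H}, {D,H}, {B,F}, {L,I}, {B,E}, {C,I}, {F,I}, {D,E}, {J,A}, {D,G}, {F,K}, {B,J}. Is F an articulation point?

Yes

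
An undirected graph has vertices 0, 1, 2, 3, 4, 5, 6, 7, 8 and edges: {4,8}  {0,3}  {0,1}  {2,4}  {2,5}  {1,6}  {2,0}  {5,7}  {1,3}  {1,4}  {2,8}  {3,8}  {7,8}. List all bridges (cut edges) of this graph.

1-6

The edges on the cycle 2-0-1-3-8-2 are not bridges since each lies on that cycle.
But removing 1–6 disconnects 1 from 6 — this is a bridge.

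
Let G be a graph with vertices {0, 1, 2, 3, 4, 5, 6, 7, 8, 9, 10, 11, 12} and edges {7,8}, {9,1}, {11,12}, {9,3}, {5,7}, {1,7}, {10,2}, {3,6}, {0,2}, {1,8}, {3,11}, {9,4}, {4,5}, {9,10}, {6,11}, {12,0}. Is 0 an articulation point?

Deleting 0 leaves 1 component (was 1) (its neighbors 2, 12 remain connected to each other), so 0 is not a cut vertex.

No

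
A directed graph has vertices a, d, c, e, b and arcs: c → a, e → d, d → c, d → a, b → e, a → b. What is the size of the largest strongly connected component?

5

{a, b, c, d, e} are all mutually reachable — one SCC of size 5.
The largest has 5 vertices.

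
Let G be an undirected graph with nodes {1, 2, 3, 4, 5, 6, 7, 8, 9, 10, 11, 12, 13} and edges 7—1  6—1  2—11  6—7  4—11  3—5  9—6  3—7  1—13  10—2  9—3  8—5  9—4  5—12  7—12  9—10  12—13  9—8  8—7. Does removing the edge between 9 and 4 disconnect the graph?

No

After removing 9—4, the path 9-10-2-11-4 still connects them, so the edge is not a bridge.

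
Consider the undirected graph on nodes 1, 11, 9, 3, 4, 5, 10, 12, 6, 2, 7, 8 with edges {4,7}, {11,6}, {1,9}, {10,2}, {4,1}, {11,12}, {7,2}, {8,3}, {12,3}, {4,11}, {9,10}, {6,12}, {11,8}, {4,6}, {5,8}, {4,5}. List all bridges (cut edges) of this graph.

none

The edges on the cycle 4-11-6-4 are not bridges since each lies on that cycle.
Every edge lies on some cycle, so there are no bridges.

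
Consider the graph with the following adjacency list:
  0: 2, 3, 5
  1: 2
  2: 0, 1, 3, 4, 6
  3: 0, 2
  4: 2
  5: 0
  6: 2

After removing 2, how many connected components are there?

4

With 2 gone, the remaining components are: {1}; {4}; {6}; {0, 3, 5}.
That is 4 components.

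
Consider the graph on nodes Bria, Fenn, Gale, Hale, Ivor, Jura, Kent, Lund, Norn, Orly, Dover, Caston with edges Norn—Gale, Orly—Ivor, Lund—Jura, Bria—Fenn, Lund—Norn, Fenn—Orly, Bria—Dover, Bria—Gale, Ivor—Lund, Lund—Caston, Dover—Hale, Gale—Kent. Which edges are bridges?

Bria-Dover, Caston-Lund, Dover-Hale, Gale-Kent, Jura-Lund

The edges on the cycle Bria-Fenn-Orly-Ivor-Lund-Norn-Gale-Bria are not bridges since each lies on that cycle.
But removing Jura—Lund disconnects Jura from Lund; removing Kent—Gale disconnects Kent from Gale; removing Caston—Lund disconnects Caston from Lund; removing Bria—Dover disconnects Bria from Dover — these are bridges.
In total 5 edges are bridges.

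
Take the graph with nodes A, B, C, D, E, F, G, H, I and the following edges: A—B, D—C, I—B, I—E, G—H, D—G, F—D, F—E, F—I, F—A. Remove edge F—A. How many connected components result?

1

F and A are still connected via F-I-B-A, so the component count stays at 1.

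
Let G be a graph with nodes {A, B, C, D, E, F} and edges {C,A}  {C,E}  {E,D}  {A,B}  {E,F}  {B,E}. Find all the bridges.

D-E, E-F

The edges on the cycle C-A-B-E-C are not bridges since each lies on that cycle.
But removing E—F disconnects E from F; removing E—D disconnects E from D — these are bridges.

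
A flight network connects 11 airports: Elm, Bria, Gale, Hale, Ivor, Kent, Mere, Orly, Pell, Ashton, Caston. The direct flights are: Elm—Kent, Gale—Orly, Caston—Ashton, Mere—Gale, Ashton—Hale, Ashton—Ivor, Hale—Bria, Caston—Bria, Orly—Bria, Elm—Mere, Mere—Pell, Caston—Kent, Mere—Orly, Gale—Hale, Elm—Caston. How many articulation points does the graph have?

2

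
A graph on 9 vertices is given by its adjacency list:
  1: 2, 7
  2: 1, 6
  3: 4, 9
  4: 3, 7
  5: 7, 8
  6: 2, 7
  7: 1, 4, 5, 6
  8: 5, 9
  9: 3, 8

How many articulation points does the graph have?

Removing 7 increases the component count from 1 to 2, so 7 is a cut vertex.
By contrast removing 6 leaves 1 component; it is not a cut vertex. No other vertex is a cut vertex either.

1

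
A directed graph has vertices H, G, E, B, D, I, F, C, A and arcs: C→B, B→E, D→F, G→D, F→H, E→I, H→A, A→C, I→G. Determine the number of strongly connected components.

1

{A, B, C, D, E, F, G, H, I} are all mutually reachable — one SCC of size 9.
That gives 1 strongly connected component.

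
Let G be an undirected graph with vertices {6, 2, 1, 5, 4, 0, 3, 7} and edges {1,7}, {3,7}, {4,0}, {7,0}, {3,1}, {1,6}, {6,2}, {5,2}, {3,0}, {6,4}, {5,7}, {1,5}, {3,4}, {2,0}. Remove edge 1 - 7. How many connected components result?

1

1 and 7 are still connected via 1-3-7, so the component count stays at 1.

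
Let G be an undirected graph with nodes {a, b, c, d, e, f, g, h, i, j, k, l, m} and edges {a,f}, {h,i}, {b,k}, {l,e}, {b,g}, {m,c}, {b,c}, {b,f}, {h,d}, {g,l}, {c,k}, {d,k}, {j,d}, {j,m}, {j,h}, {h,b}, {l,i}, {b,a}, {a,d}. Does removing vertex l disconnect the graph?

Yes

Deleting l raises the number of components from 1 to 2, so l is a cut vertex.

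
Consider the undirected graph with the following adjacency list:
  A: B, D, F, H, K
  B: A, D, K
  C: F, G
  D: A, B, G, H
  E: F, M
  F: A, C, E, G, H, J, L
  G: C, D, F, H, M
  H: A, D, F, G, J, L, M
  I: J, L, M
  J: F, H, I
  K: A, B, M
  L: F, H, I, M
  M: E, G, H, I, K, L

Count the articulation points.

0

Removing I, for instance, still leaves 1 component. No single vertex removal increases the component count — the graph has no articulation points.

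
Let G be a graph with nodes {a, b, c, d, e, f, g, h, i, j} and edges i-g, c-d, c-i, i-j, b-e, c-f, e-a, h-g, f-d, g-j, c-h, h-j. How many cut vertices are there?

Removing c increases the component count from 2 to 3, so c is a cut vertex.
Removing e increases the component count from 2 to 3, so e is a cut vertex.
By contrast removing f leaves 2 components; it is not a cut vertex. No other vertex is a cut vertex either.

2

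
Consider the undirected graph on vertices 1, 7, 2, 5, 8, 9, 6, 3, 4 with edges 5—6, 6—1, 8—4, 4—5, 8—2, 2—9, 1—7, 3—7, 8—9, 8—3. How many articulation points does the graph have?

1

Removing 8 increases the component count from 1 to 2, so 8 is a cut vertex.
By contrast removing 4 leaves 1 component; it is not a cut vertex. No other vertex is a cut vertex either.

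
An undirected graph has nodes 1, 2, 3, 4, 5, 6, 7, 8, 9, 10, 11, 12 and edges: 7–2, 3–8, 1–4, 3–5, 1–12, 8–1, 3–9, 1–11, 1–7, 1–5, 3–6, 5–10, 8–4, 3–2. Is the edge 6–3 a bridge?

Removing 6–3 leaves no path between 6 and 3: the component count goes from 1 to 2. So it is a bridge.

Yes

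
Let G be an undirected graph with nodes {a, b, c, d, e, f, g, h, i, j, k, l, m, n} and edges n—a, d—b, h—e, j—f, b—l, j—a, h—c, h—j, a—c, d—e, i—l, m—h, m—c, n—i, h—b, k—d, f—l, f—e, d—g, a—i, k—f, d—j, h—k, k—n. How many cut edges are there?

1

The edges on the cycle j-a-i-l-f-j are not bridges since each lies on that cycle.
But removing g—d disconnects g from d — this is a bridge.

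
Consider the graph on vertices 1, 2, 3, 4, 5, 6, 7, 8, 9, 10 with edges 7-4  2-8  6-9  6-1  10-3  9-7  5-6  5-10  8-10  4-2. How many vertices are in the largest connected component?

Starting from 1 we can reach 1, 2, 3, 4, 5, 6, 7, 8, 9, 10. That is one component of size 10.
The largest has 10 vertices.

10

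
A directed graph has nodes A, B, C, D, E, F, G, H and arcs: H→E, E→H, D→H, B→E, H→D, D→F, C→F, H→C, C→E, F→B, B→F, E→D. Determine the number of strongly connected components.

{B, C, D, E, F, H} are all mutually reachable — one SCC of size 6.
{G} is an SCC by itself.
{A} is an SCC by itself.
That gives 3 strongly connected components.

3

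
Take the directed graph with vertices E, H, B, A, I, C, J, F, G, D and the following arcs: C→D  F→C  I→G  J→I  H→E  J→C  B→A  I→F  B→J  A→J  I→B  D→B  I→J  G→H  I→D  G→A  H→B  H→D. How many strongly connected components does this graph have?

{A, B, C, D, F, G, H, I, J} are all mutually reachable — one SCC of size 9.
{E} is an SCC by itself.
That gives 2 strongly connected components.

2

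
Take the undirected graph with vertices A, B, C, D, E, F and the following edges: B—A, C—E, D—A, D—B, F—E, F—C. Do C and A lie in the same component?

The component containing C is {C, E, F}, and A is not in it.

No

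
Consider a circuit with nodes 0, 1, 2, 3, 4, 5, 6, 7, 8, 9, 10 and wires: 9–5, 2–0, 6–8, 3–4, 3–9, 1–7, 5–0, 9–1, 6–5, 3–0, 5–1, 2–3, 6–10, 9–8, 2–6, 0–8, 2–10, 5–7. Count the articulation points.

Removing 3 increases the component count from 1 to 2, so 3 is a cut vertex.
By contrast removing 1 leaves 1 component; it is not a cut vertex. No other vertex is a cut vertex either.

1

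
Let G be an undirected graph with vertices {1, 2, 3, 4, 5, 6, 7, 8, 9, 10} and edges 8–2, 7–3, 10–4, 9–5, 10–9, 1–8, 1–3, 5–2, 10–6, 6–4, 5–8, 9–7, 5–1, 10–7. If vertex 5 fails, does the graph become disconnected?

Deleting 5 leaves 1 component (was 1) (its neighbors 1, 2, 8, 9 remain connected to each other), so 5 is not a cut vertex.

No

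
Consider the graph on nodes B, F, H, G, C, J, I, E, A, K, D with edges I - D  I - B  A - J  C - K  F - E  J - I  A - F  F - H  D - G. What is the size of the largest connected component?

Starting from C we can reach C, K. That is one component of size 2.
Starting from A we can reach A, B, D, E, F, G, H, I, J. That is one component of size 9.
The largest has 9 vertices.

9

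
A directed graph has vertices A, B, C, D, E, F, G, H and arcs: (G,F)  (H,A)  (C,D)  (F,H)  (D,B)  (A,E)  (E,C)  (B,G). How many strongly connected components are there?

1

{A, B, C, D, E, F, G, H} are all mutually reachable — one SCC of size 8.
That gives 1 strongly connected component.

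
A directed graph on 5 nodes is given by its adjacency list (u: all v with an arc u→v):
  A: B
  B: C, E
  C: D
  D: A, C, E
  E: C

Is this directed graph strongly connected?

From B we can reach every vertex (A, B, C, D, E), and every vertex can reach B (A, B, C, D, E). So the whole graph is one strongly connected component.

Yes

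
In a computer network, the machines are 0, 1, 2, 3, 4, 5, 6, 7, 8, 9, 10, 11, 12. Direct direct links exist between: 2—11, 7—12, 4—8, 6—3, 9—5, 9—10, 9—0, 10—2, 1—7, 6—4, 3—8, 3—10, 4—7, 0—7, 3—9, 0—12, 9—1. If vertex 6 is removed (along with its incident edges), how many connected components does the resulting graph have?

1

With 6 gone, the remaining components are: {0, 1, 2, 3, 4, 5, 7, 8, 9, 10, 11, 12}.
That is 1 component.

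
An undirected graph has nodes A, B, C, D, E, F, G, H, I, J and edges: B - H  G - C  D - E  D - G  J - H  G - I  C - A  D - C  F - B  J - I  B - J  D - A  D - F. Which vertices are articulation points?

D

Removing D increases the component count from 1 to 2, so D is a cut vertex.
By contrast removing B leaves 1 component; it is not a cut vertex. No other vertex is a cut vertex either.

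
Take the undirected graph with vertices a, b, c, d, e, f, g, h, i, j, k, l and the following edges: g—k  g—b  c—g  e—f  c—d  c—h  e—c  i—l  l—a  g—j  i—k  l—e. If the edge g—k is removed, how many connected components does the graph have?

1

g and k are still connected via g-c-e-l-i-k, so the component count stays at 1.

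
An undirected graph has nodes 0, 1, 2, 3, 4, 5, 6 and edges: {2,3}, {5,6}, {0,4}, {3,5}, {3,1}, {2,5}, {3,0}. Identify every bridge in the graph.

The edges on the cycle 2-3-5-2 are not bridges since each lies on that cycle.
But removing 3 - 1 disconnects 3 from 1; removing 3 - 0 disconnects 3 from 0; removing 5 - 6 disconnects 5 from 6; removing 0 - 4 disconnects 0 from 4 — these are bridges.

0-3, 0-4, 1-3, 5-6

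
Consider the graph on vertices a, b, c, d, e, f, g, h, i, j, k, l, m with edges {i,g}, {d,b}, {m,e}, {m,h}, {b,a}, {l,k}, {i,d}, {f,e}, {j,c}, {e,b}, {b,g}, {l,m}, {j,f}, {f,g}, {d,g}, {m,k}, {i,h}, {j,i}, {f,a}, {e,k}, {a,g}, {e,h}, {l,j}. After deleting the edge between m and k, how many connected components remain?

1

m and k are still connected via m-l-k, so the component count stays at 1.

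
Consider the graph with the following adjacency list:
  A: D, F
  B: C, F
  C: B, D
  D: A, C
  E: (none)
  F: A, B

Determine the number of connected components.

2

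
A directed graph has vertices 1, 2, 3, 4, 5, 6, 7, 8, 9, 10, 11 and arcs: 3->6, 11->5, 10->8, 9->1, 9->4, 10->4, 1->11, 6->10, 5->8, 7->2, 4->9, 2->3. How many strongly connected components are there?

10

{4, 9} are all mutually reachable — one SCC of size 2.
{3} is an SCC by itself.
{5} is an SCC by itself.
{8} is an SCC by itself.
{10} is an SCC by itself.
(and 5 more singleton SCCs)
That gives 10 strongly connected components.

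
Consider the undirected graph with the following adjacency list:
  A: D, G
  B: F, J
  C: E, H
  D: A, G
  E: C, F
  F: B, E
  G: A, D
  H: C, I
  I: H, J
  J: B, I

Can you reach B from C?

Yes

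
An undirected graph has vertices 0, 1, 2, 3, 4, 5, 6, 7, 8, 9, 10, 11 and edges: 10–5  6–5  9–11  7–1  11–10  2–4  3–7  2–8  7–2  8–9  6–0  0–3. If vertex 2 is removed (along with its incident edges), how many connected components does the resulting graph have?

With 2 gone, the remaining components are: {4}; {0, 1, 3, 5, 6, 7, 8, 9, 10, 11}.
That is 2 components.

2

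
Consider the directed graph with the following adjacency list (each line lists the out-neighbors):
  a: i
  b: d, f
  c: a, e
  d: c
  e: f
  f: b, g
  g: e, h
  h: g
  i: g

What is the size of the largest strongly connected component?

{a, b, c, d, e, f, g, h, i} are all mutually reachable — one SCC of size 9.
The largest has 9 vertices.

9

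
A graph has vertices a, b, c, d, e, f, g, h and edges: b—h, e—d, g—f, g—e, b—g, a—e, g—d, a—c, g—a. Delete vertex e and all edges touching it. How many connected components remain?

1

With e gone, the remaining components are: {a, b, c, d, f, g, h}.
That is 1 component.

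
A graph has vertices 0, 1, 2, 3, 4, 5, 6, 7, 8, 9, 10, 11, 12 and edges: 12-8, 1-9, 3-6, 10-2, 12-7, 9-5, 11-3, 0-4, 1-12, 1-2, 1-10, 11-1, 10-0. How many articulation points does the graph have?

Removing 0 increases the component count from 1 to 2, so 0 is a cut vertex.
Removing 1 increases the component count from 1 to 4, so 1 is a cut vertex.
Removing 3 increases the component count from 1 to 2, so 3 is a cut vertex.
Likewise 9, 10, 11, 12 are cut vertices.
By contrast removing 6 leaves 1 component; it is not a cut vertex. No other vertex is a cut vertex either.

7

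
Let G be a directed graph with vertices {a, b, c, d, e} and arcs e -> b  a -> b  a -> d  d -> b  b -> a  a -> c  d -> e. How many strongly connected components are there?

2

{a, b, d, e} are all mutually reachable — one SCC of size 4.
{c} is an SCC by itself.
That gives 2 strongly connected components.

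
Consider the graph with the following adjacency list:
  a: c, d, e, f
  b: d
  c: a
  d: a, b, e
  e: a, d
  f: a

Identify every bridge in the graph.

a-c, a-f, b-d

The edges on the cycle a-d-e-a are not bridges since each lies on that cycle.
But removing d-b disconnects d from b; removing a-f disconnects a from f; removing a-c disconnects a from c — these are bridges.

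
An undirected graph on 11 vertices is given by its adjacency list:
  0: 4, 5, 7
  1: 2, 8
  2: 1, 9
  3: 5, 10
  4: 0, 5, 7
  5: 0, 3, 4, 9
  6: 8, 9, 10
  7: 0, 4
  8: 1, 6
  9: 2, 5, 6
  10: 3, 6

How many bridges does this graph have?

0

The edges on the cycle 5-4-7-0-5 are not bridges since each lies on that cycle.
Every edge lies on some cycle, so there are no bridges.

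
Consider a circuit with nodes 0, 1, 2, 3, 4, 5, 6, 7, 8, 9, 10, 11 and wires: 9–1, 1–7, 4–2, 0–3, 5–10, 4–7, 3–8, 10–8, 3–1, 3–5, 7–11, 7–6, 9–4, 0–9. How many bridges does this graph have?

The edges on the cycle 0-9-4-7-1-3-0 are not bridges since each lies on that cycle.
But removing 4–2 disconnects 4 from 2; removing 11–7 disconnects 11 from 7; removing 7–6 disconnects 7 from 6 — these are bridges.
That makes 3 bridges.

3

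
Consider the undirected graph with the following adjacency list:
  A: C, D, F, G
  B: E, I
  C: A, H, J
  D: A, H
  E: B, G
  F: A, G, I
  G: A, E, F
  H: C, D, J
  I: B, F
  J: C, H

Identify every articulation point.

Removing A increases the component count from 1 to 2, so A is a cut vertex.
By contrast removing I leaves 1 component; it is not a cut vertex. No other vertex is a cut vertex either.

A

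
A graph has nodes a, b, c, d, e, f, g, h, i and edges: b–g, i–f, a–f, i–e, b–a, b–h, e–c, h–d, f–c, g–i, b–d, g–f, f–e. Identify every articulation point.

Removing b increases the component count from 1 to 2, so b is a cut vertex.
By contrast removing e leaves 1 component; it is not a cut vertex. No other vertex is a cut vertex either.

b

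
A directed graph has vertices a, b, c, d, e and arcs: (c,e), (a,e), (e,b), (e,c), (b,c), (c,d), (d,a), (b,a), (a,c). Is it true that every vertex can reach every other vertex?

Yes

From a we can reach every vertex (a, b, c, d, e), and every vertex can reach a (a, b, c, d, e). So the whole graph is one strongly connected component.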